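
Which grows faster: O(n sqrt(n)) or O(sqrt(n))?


sublinear grows slower than n^1.5
O(sqrt(n)) is asymptotically smaller; O(n sqrt(n)) grows faster


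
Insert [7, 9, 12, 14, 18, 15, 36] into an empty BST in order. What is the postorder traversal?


Root = 7; build tree by BST insertion.
Postorder traversal: [15, 36, 18, 14, 12, 9, 7]


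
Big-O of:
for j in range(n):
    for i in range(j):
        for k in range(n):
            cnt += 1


Per nesting level: O(n) * O(n) [triangular over j] * O(n) = O(n^3)
Complexity: O(n^3)


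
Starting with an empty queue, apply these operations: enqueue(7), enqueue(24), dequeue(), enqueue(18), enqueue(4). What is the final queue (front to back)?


enqueue(7) -> [7]
enqueue(24) -> [7, 24]
dequeue() returns 7 -> [24]
enqueue(18) -> [24, 18]
enqueue(4) -> [24, 18, 4]
Final queue (front to back): [24, 18, 4]


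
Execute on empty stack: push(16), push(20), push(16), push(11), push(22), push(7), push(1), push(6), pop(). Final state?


push(16) -> [16]
push(20) -> [16, 20]
push(16) -> [16, 20, 16]
push(11) -> [16, 20, 16, 11]
push(22) -> [16, 20, 16, 11, 22]
push(7) -> [16, 20, 16, 11, 22, 7]
push(1) -> [16, 20, 16, 11, 22, 7, 1]
push(6) -> [16, 20, 16, 11, 22, 7, 1, 6]
pop() returns 6 -> [16, 20, 16, 11, 22, 7, 1]
Final stack (bottom to top): [16, 20, 16, 11, 22, 7, 1]


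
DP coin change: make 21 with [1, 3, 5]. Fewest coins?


dp[0]=0; dp[i]=1+min(dp[i-c] for c in coins)
...dp[16]=4, dp[17]=5, dp[18]=4, dp[19]=5, dp[20]=4, dp[21]=5
Minimum coins for 21 = 5


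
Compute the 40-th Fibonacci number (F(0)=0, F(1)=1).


F(n)=F(n-1)+F(n-2)
...F(38)=39088169, F(39)=63245986, F(40)=102334155


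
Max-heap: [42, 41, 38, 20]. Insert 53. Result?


Append 53: [42, 41, 38, 20, 53]
Bubble up: swap idx 4(53) with idx 1(41); swap idx 1(53) with idx 0(42)
Result: [53, 42, 38, 20, 41]


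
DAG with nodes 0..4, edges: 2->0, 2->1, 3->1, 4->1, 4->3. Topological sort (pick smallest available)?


Kahn's algorithm, process smallest node first
Order: [2, 0, 4, 3, 1]


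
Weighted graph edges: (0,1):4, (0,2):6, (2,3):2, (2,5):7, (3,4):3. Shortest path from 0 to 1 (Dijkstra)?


Dijkstra from 0:
Distances: {0: 0, 1: 4, 2: 6, 3: 8, 4: 11, 5: 13}
Shortest distance to 1 = 4, path = [0, 1]


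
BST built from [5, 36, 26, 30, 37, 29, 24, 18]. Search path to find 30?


BST root = 5
Search for 30: compare at each node
Path: [5, 36, 26, 30]


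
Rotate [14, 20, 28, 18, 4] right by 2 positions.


Right rotate by 2: [18, 4, 14, 20, 28]


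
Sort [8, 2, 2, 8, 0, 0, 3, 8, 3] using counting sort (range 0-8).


Count array: [2, 0, 2, 2, 0, 0, 0, 0, 3]
Reconstruct: [0, 0, 2, 2, 3, 3, 8, 8, 8]


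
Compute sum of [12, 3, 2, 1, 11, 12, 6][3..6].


Prefix sums: [0, 12, 15, 17, 18, 29, 41, 47]
Sum[3..6] = prefix[7] - prefix[3] = 47 - 17 = 30


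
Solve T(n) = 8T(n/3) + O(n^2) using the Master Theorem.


a=8, b=3, c=2. log_3(8)=1.893 < c=2. Case 3: O(n^c) = O(n^2)
Complexity: O(n^2)


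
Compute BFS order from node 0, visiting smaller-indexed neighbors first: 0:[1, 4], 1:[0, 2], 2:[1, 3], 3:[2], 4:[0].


BFS queue: start with [0]
Visit order: [0, 1, 4, 2, 3]


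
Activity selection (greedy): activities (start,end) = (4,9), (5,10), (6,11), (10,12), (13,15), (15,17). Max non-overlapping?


Greedy: pick earliest-ending, then skip overlaps.
Selected (4 activities): [(4, 9), (10, 12), (13, 15), (15, 17)]


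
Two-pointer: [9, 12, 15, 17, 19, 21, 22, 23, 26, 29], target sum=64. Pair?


Two pointers: lo=0, hi=9
No pair sums to 64


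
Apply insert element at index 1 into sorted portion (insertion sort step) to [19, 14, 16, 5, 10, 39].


After one pass: [14, 19, 16, 5, 10, 39]


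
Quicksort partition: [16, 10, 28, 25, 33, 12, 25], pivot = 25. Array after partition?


Elements <= 25 go left of pivot.
Result: [16, 10, 25, 12, 25, 28, 33], pivot at index 4


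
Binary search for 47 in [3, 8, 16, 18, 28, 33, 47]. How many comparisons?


Search for 47:
[0,6] mid=3 arr[3]=18
[4,6] mid=5 arr[5]=33
[6,6] mid=6 arr[6]=47
Total: 3 comparisons


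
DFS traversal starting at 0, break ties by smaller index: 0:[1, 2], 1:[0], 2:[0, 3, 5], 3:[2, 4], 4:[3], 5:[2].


DFS stack-based: start with [0]
Visit order: [0, 1, 2, 3, 4, 5]


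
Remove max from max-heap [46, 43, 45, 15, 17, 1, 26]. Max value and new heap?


Max = 46
Replace root with last, heapify down
Resulting heap: [45, 43, 26, 15, 17, 1]


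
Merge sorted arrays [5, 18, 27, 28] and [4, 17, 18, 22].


Compare heads, take smaller each step.
Merged: [4, 5, 17, 18, 18, 22, 27, 28]


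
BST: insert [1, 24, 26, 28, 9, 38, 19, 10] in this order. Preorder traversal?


Root = 1; build tree by BST insertion.
Preorder traversal: [1, 24, 9, 19, 10, 26, 28, 38]


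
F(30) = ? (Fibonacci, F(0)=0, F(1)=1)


F(n)=F(n-1)+F(n-2)
...F(28)=317811, F(29)=514229, F(30)=832040


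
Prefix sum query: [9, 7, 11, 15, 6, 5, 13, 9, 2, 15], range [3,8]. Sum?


Prefix sums: [0, 9, 16, 27, 42, 48, 53, 66, 75, 77, 92]
Sum[3..8] = prefix[9] - prefix[3] = 77 - 27 = 50


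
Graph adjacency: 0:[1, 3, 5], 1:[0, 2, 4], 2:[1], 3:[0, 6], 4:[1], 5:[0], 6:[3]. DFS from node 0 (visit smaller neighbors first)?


DFS stack-based: start with [0]
Visit order: [0, 1, 2, 4, 3, 6, 5]


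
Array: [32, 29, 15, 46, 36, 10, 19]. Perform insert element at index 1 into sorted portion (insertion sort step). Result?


After one pass: [29, 32, 15, 46, 36, 10, 19]


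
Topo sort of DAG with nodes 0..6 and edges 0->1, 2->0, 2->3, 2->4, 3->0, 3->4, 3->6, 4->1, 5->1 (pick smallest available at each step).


Kahn's algorithm, process smallest node first
Order: [2, 3, 0, 4, 5, 1, 6]


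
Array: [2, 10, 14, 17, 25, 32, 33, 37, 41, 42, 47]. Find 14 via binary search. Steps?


Search for 14:
[0,10] mid=5 arr[5]=32
[0,4] mid=2 arr[2]=14
Total: 2 comparisons


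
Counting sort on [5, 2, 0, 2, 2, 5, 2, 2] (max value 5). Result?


Count array: [1, 0, 5, 0, 0, 2]
Reconstruct: [0, 2, 2, 2, 2, 2, 5, 5]


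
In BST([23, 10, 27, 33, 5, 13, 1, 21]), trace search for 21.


BST root = 23
Search for 21: compare at each node
Path: [23, 10, 13, 21]


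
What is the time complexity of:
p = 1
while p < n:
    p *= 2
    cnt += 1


Per nesting level: O(log n) = O(log n)
Complexity: O(log n)


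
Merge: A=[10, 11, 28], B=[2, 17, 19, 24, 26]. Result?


Compare heads, take smaller each step.
Merged: [2, 10, 11, 17, 19, 24, 26, 28]


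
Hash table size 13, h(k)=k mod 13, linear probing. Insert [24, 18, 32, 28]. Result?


Insertions: 24->slot 11; 18->slot 5; 32->slot 6; 28->slot 2
Table: [None, None, 28, None, None, 18, 32, None, None, None, None, 24, None]


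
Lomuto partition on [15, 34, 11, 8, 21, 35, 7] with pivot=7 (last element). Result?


Elements <= 7 go left of pivot.
Result: [7, 34, 11, 8, 21, 35, 15], pivot at index 0


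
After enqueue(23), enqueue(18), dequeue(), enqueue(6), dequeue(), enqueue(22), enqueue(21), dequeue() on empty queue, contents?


enqueue(23) -> [23]
enqueue(18) -> [23, 18]
dequeue() returns 23 -> [18]
enqueue(6) -> [18, 6]
dequeue() returns 18 -> [6]
enqueue(22) -> [6, 22]
enqueue(21) -> [6, 22, 21]
dequeue() returns 6 -> [22, 21]
Final queue (front to back): [22, 21]


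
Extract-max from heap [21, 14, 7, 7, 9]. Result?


Max = 21
Replace root with last, heapify down
Resulting heap: [14, 9, 7, 7]


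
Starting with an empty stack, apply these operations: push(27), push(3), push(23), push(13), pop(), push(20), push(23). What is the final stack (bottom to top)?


push(27) -> [27]
push(3) -> [27, 3]
push(23) -> [27, 3, 23]
push(13) -> [27, 3, 23, 13]
pop() returns 13 -> [27, 3, 23]
push(20) -> [27, 3, 23, 20]
push(23) -> [27, 3, 23, 20, 23]
Final stack (bottom to top): [27, 3, 23, 20, 23]


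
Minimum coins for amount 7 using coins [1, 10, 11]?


dp[0]=0; dp[i]=1+min(dp[i-c] for c in coins)
...dp[2]=2, dp[3]=3, dp[4]=4, dp[5]=5, dp[6]=6, dp[7]=7
Minimum coins for 7 = 7


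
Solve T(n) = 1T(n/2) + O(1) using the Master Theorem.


a=1, b=2, c=0. log_2(1)=0 = c=0. Case 2: O(n^c log n) = O(log n)
Complexity: O(log n)


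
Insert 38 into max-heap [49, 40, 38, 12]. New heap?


Append 38: [49, 40, 38, 12, 38]
Bubble up: no swaps needed
Result: [49, 40, 38, 12, 38]


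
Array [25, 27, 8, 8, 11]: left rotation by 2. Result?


Left rotate by 2: [8, 8, 11, 25, 27]


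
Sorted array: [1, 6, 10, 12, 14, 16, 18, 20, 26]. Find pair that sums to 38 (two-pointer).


Two pointers: lo=0, hi=8
Found pair: (12, 26) summing to 38


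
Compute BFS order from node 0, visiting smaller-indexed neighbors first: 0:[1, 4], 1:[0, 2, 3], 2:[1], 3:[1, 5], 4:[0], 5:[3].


BFS queue: start with [0]
Visit order: [0, 1, 4, 2, 3, 5]


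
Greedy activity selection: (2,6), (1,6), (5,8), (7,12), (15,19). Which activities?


Greedy: pick earliest-ending, then skip overlaps.
Selected (3 activities): [(2, 6), (7, 12), (15, 19)]


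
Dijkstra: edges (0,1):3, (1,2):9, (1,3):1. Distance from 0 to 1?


Dijkstra from 0:
Distances: {0: 0, 1: 3, 2: 12, 3: 4}
Shortest distance to 1 = 3, path = [0, 1]


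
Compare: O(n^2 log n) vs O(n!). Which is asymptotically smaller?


n^2 log n grows slower than factorial
O(n^2 log n) is asymptotically smaller; O(n!) grows faster


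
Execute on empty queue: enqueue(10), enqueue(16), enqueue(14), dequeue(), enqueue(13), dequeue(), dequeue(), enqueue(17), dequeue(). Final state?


enqueue(10) -> [10]
enqueue(16) -> [10, 16]
enqueue(14) -> [10, 16, 14]
dequeue() returns 10 -> [16, 14]
enqueue(13) -> [16, 14, 13]
dequeue() returns 16 -> [14, 13]
dequeue() returns 14 -> [13]
enqueue(17) -> [13, 17]
dequeue() returns 13 -> [17]
Final queue (front to back): [17]


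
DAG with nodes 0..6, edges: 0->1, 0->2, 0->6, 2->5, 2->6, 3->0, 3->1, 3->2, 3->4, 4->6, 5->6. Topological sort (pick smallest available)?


Kahn's algorithm, process smallest node first
Order: [3, 0, 1, 2, 4, 5, 6]


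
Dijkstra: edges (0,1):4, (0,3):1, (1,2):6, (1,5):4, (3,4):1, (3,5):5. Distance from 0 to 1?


Dijkstra from 0:
Distances: {0: 0, 1: 4, 2: 10, 3: 1, 4: 2, 5: 6}
Shortest distance to 1 = 4, path = [0, 1]


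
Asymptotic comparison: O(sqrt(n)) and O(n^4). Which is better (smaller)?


sublinear grows slower than quartic
O(sqrt(n)) is asymptotically smaller; O(n^4) grows faster


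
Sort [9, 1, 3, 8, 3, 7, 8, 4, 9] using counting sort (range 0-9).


Count array: [0, 1, 0, 2, 1, 0, 0, 1, 2, 2]
Reconstruct: [1, 3, 3, 4, 7, 8, 8, 9, 9]


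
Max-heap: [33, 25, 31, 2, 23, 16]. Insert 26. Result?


Append 26: [33, 25, 31, 2, 23, 16, 26]
Bubble up: no swaps needed
Result: [33, 25, 31, 2, 23, 16, 26]


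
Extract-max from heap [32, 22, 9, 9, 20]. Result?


Max = 32
Replace root with last, heapify down
Resulting heap: [22, 20, 9, 9]


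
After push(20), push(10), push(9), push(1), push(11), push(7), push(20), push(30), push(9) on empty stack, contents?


push(20) -> [20]
push(10) -> [20, 10]
push(9) -> [20, 10, 9]
push(1) -> [20, 10, 9, 1]
push(11) -> [20, 10, 9, 1, 11]
push(7) -> [20, 10, 9, 1, 11, 7]
push(20) -> [20, 10, 9, 1, 11, 7, 20]
push(30) -> [20, 10, 9, 1, 11, 7, 20, 30]
push(9) -> [20, 10, 9, 1, 11, 7, 20, 30, 9]
Final stack (bottom to top): [20, 10, 9, 1, 11, 7, 20, 30, 9]


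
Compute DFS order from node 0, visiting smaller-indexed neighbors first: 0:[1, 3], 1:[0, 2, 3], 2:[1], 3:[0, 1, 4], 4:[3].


DFS stack-based: start with [0]
Visit order: [0, 1, 2, 3, 4]


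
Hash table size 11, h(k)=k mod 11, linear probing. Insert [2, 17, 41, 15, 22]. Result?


Insertions: 2->slot 2; 17->slot 6; 41->slot 8; 15->slot 4; 22->slot 0
Table: [22, None, 2, None, 15, None, 17, None, 41, None, None]


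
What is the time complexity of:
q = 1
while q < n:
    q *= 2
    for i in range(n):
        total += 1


Per nesting level: O(log n) * O(n) = O(n log n)
Complexity: O(n log n)


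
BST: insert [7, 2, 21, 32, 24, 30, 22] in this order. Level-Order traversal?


Root = 7; build tree by BST insertion.
Level-Order traversal: [7, 2, 21, 32, 24, 22, 30]


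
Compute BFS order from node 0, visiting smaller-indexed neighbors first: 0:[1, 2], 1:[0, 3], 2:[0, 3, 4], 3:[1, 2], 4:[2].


BFS queue: start with [0]
Visit order: [0, 1, 2, 3, 4]


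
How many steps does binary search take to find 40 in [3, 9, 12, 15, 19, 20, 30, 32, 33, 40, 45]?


Search for 40:
[0,10] mid=5 arr[5]=20
[6,10] mid=8 arr[8]=33
[9,10] mid=9 arr[9]=40
Total: 3 comparisons


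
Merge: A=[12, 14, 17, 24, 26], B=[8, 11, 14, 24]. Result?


Compare heads, take smaller each step.
Merged: [8, 11, 12, 14, 14, 17, 24, 24, 26]


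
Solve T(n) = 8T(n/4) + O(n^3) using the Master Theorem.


a=8, b=4, c=3. log_4(8)=1.5 < c=3. Case 3: O(n^c) = O(n^3)
Complexity: O(n^3)


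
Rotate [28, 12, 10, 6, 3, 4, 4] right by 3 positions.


Right rotate by 3: [3, 4, 4, 28, 12, 10, 6]


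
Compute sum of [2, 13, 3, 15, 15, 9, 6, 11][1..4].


Prefix sums: [0, 2, 15, 18, 33, 48, 57, 63, 74]
Sum[1..4] = prefix[5] - prefix[1] = 48 - 2 = 46


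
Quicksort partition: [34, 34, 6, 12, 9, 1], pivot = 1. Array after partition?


Elements <= 1 go left of pivot.
Result: [1, 34, 6, 12, 9, 34], pivot at index 0


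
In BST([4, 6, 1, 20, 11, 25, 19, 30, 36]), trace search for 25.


BST root = 4
Search for 25: compare at each node
Path: [4, 6, 20, 25]


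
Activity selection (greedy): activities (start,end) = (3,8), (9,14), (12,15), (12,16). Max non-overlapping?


Greedy: pick earliest-ending, then skip overlaps.
Selected (2 activities): [(3, 8), (9, 14)]


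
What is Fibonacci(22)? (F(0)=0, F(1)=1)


F(n)=F(n-1)+F(n-2)
...F(20)=6765, F(21)=10946, F(22)=17711


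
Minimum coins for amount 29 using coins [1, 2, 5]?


dp[0]=0; dp[i]=1+min(dp[i-c] for c in coins)
...dp[24]=6, dp[25]=5, dp[26]=6, dp[27]=6, dp[28]=7, dp[29]=7
Minimum coins for 29 = 7


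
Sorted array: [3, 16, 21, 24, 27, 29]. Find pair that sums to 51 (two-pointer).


Two pointers: lo=0, hi=5
Found pair: (24, 27) summing to 51


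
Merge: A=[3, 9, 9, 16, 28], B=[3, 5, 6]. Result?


Compare heads, take smaller each step.
Merged: [3, 3, 5, 6, 9, 9, 16, 28]


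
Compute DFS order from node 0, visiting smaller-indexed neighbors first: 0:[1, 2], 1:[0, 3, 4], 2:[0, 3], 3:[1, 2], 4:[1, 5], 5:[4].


DFS stack-based: start with [0]
Visit order: [0, 1, 3, 2, 4, 5]


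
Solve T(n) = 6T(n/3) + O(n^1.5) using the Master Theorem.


a=6, b=3, c=1.5. log_3(6)=1.631 > c=1.5. Case 1: O(n^log_b(a)) = O(n^1.631)
Complexity: O(n^1.631)


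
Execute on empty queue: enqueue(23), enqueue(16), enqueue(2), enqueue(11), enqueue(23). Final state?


enqueue(23) -> [23]
enqueue(16) -> [23, 16]
enqueue(2) -> [23, 16, 2]
enqueue(11) -> [23, 16, 2, 11]
enqueue(23) -> [23, 16, 2, 11, 23]
Final queue (front to back): [23, 16, 2, 11, 23]


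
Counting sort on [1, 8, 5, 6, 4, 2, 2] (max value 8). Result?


Count array: [0, 1, 2, 0, 1, 1, 1, 0, 1]
Reconstruct: [1, 2, 2, 4, 5, 6, 8]


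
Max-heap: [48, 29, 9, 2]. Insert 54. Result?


Append 54: [48, 29, 9, 2, 54]
Bubble up: swap idx 4(54) with idx 1(29); swap idx 1(54) with idx 0(48)
Result: [54, 48, 9, 2, 29]


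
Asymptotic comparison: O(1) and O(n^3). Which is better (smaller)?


constant grows slower than cubic
O(1) is asymptotically smaller; O(n^3) grows faster


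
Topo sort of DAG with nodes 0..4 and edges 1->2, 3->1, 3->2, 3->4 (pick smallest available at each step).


Kahn's algorithm, process smallest node first
Order: [0, 3, 1, 2, 4]


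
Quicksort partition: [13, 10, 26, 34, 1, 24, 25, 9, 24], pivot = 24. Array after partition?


Elements <= 24 go left of pivot.
Result: [13, 10, 1, 24, 9, 24, 25, 26, 34], pivot at index 5


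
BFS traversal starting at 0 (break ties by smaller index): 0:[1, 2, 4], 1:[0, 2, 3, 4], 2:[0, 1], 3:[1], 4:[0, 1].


BFS queue: start with [0]
Visit order: [0, 1, 2, 4, 3]


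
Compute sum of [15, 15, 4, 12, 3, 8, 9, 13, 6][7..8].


Prefix sums: [0, 15, 30, 34, 46, 49, 57, 66, 79, 85]
Sum[7..8] = prefix[9] - prefix[7] = 85 - 66 = 19


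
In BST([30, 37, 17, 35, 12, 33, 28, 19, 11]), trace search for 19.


BST root = 30
Search for 19: compare at each node
Path: [30, 17, 28, 19]


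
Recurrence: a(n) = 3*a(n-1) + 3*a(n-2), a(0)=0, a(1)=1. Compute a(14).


Build bottom-up:
...a(12)=1924560, a(13)=7296561, a(14)=3*7296561+3*1924560=27663363


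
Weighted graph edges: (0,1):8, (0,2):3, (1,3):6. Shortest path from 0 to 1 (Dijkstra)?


Dijkstra from 0:
Distances: {0: 0, 1: 8, 2: 3, 3: 14}
Shortest distance to 1 = 8, path = [0, 1]


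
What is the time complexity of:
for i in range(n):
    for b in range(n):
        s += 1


Per nesting level: O(n) * O(n) = O(n^2)
Complexity: O(n^2)


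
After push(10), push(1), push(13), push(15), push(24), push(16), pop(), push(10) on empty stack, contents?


push(10) -> [10]
push(1) -> [10, 1]
push(13) -> [10, 1, 13]
push(15) -> [10, 1, 13, 15]
push(24) -> [10, 1, 13, 15, 24]
push(16) -> [10, 1, 13, 15, 24, 16]
pop() returns 16 -> [10, 1, 13, 15, 24]
push(10) -> [10, 1, 13, 15, 24, 10]
Final stack (bottom to top): [10, 1, 13, 15, 24, 10]


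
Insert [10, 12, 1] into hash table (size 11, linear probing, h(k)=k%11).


Insertions: 10->slot 10; 12->slot 1; 1->slot 2
Table: [None, 12, 1, None, None, None, None, None, None, None, 10]


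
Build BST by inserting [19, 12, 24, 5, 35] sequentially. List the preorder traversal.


Root = 19; build tree by BST insertion.
Preorder traversal: [19, 12, 5, 24, 35]


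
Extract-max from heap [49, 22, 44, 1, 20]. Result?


Max = 49
Replace root with last, heapify down
Resulting heap: [44, 22, 20, 1]


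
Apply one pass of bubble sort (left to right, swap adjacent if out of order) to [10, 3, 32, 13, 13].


After one pass: [3, 10, 13, 13, 32]


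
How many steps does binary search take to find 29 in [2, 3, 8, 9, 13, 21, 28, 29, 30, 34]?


Search for 29:
[0,9] mid=4 arr[4]=13
[5,9] mid=7 arr[7]=29
Total: 2 comparisons


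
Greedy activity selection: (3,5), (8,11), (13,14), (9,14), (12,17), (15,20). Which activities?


Greedy: pick earliest-ending, then skip overlaps.
Selected (4 activities): [(3, 5), (8, 11), (13, 14), (15, 20)]


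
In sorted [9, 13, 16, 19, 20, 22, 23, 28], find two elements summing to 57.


Two pointers: lo=0, hi=7
No pair sums to 57


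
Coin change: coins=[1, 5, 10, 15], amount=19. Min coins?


dp[0]=0; dp[i]=1+min(dp[i-c] for c in coins)
...dp[14]=5, dp[15]=1, dp[16]=2, dp[17]=3, dp[18]=4, dp[19]=5
Minimum coins for 19 = 5


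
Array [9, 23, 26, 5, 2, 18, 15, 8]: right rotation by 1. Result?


Right rotate by 1: [8, 9, 23, 26, 5, 2, 18, 15]


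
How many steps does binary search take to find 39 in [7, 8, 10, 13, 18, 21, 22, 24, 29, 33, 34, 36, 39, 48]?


Search for 39:
[0,13] mid=6 arr[6]=22
[7,13] mid=10 arr[10]=34
[11,13] mid=12 arr[12]=39
Total: 3 comparisons


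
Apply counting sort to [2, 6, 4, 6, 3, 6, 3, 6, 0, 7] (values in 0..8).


Count array: [1, 0, 1, 2, 1, 0, 4, 1, 0]
Reconstruct: [0, 2, 3, 3, 4, 6, 6, 6, 6, 7]


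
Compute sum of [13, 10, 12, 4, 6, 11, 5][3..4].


Prefix sums: [0, 13, 23, 35, 39, 45, 56, 61]
Sum[3..4] = prefix[5] - prefix[3] = 45 - 35 = 10


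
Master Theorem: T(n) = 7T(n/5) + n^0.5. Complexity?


a=7, b=5, c=0.5. log_5(7)=1.209 > c=0.5. Case 1: O(n^log_b(a)) = O(n^1.209)
Complexity: O(n^1.209)


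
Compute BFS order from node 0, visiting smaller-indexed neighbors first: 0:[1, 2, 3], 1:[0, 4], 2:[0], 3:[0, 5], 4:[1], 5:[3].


BFS queue: start with [0]
Visit order: [0, 1, 2, 3, 4, 5]


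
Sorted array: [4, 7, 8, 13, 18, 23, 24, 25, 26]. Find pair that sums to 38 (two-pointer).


Two pointers: lo=0, hi=8
Found pair: (13, 25) summing to 38


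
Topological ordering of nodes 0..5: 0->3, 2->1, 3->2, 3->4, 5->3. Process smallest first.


Kahn's algorithm, process smallest node first
Order: [0, 5, 3, 2, 1, 4]


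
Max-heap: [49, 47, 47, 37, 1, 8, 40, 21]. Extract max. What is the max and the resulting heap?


Max = 49
Replace root with last, heapify down
Resulting heap: [47, 37, 47, 21, 1, 8, 40]


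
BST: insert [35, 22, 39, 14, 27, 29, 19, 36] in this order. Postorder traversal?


Root = 35; build tree by BST insertion.
Postorder traversal: [19, 14, 29, 27, 22, 36, 39, 35]


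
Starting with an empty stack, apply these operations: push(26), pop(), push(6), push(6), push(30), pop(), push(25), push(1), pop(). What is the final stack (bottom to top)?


push(26) -> [26]
pop() returns 26 -> []
push(6) -> [6]
push(6) -> [6, 6]
push(30) -> [6, 6, 30]
pop() returns 30 -> [6, 6]
push(25) -> [6, 6, 25]
push(1) -> [6, 6, 25, 1]
pop() returns 1 -> [6, 6, 25]
Final stack (bottom to top): [6, 6, 25]


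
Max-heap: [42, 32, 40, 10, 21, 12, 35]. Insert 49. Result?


Append 49: [42, 32, 40, 10, 21, 12, 35, 49]
Bubble up: swap idx 7(49) with idx 3(10); swap idx 3(49) with idx 1(32); swap idx 1(49) with idx 0(42)
Result: [49, 42, 40, 32, 21, 12, 35, 10]


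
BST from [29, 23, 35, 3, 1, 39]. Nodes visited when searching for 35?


BST root = 29
Search for 35: compare at each node
Path: [29, 35]


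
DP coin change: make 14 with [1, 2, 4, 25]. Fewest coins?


dp[0]=0; dp[i]=1+min(dp[i-c] for c in coins)
...dp[9]=3, dp[10]=3, dp[11]=4, dp[12]=3, dp[13]=4, dp[14]=4
Minimum coins for 14 = 4


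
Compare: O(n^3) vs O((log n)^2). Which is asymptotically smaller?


polylogarithmic grows slower than cubic
O((log n)^2) is asymptotically smaller; O(n^3) grows faster


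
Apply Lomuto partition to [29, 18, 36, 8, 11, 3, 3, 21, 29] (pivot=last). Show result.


Elements <= 29 go left of pivot.
Result: [29, 18, 8, 11, 3, 3, 21, 29, 36], pivot at index 7


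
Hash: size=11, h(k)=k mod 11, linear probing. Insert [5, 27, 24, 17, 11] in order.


Insertions: 5->slot 5; 27->slot 6; 24->slot 2; 17->slot 7; 11->slot 0
Table: [11, None, 24, None, None, 5, 27, 17, None, None, None]


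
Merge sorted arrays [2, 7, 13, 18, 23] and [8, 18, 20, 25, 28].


Compare heads, take smaller each step.
Merged: [2, 7, 8, 13, 18, 18, 20, 23, 25, 28]


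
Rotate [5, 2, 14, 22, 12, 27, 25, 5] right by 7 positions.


Right rotate by 7: [2, 14, 22, 12, 27, 25, 5, 5]


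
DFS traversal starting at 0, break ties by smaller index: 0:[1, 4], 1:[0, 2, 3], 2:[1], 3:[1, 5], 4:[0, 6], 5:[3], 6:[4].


DFS stack-based: start with [0]
Visit order: [0, 1, 2, 3, 5, 4, 6]


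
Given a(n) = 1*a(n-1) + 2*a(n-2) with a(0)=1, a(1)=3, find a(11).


Build bottom-up:
...a(9)=683, a(10)=1365, a(11)=1*1365+2*683=2731


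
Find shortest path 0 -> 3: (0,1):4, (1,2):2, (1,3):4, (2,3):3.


Dijkstra from 0:
Distances: {0: 0, 1: 4, 2: 6, 3: 8}
Shortest distance to 3 = 8, path = [0, 1, 3]


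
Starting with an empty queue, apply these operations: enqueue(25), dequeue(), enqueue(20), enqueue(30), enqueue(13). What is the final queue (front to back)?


enqueue(25) -> [25]
dequeue() returns 25 -> []
enqueue(20) -> [20]
enqueue(30) -> [20, 30]
enqueue(13) -> [20, 30, 13]
Final queue (front to back): [20, 30, 13]


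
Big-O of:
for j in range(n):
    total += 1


Per nesting level: O(n) = O(n)
Complexity: O(n)


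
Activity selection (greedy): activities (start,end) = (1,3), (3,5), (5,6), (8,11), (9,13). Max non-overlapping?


Greedy: pick earliest-ending, then skip overlaps.
Selected (4 activities): [(1, 3), (3, 5), (5, 6), (8, 11)]


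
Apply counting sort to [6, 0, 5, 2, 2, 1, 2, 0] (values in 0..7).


Count array: [2, 1, 3, 0, 0, 1, 1, 0]
Reconstruct: [0, 0, 1, 2, 2, 2, 5, 6]


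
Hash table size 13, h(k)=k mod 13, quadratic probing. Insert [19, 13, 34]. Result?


Insertions: 19->slot 6; 13->slot 0; 34->slot 8
Table: [13, None, None, None, None, None, 19, None, 34, None, None, None, None]


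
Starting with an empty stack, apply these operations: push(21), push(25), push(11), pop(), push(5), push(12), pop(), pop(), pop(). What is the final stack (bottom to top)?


push(21) -> [21]
push(25) -> [21, 25]
push(11) -> [21, 25, 11]
pop() returns 11 -> [21, 25]
push(5) -> [21, 25, 5]
push(12) -> [21, 25, 5, 12]
pop() returns 12 -> [21, 25, 5]
pop() returns 5 -> [21, 25]
pop() returns 25 -> [21]
Final stack (bottom to top): [21]


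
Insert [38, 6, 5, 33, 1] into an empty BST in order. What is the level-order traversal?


Root = 38; build tree by BST insertion.
Level-Order traversal: [38, 6, 5, 33, 1]


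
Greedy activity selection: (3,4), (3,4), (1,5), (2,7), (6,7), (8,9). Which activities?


Greedy: pick earliest-ending, then skip overlaps.
Selected (3 activities): [(3, 4), (6, 7), (8, 9)]


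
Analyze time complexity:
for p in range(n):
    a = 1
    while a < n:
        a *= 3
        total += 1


Per nesting level: O(n) * O(log n) = O(n log n)
Complexity: O(n log n)


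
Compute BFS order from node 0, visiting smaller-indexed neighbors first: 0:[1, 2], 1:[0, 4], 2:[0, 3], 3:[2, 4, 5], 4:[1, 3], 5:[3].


BFS queue: start with [0]
Visit order: [0, 1, 2, 4, 3, 5]


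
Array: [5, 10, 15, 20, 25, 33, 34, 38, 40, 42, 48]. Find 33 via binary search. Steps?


Search for 33:
[0,10] mid=5 arr[5]=33
Total: 1 comparisons


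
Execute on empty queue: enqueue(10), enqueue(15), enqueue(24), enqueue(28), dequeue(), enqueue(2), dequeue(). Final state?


enqueue(10) -> [10]
enqueue(15) -> [10, 15]
enqueue(24) -> [10, 15, 24]
enqueue(28) -> [10, 15, 24, 28]
dequeue() returns 10 -> [15, 24, 28]
enqueue(2) -> [15, 24, 28, 2]
dequeue() returns 15 -> [24, 28, 2]
Final queue (front to back): [24, 28, 2]


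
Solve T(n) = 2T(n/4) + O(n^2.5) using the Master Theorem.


a=2, b=4, c=2.5. log_4(2)=0.5 < c=2.5. Case 3: O(n^c) = O(n^2.500)
Complexity: O(n^2.500)


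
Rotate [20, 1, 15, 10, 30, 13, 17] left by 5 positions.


Left rotate by 5: [13, 17, 20, 1, 15, 10, 30]


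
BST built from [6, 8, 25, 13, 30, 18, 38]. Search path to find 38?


BST root = 6
Search for 38: compare at each node
Path: [6, 8, 25, 30, 38]


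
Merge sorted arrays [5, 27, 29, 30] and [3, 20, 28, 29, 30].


Compare heads, take smaller each step.
Merged: [3, 5, 20, 27, 28, 29, 29, 30, 30]


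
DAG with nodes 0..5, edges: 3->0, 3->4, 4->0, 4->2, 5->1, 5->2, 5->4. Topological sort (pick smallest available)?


Kahn's algorithm, process smallest node first
Order: [3, 5, 1, 4, 0, 2]


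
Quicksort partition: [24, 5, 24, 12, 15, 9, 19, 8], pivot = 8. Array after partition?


Elements <= 8 go left of pivot.
Result: [5, 8, 24, 12, 15, 9, 19, 24], pivot at index 1


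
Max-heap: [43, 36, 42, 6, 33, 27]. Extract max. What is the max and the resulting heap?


Max = 43
Replace root with last, heapify down
Resulting heap: [42, 36, 27, 6, 33]


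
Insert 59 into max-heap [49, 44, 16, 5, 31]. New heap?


Append 59: [49, 44, 16, 5, 31, 59]
Bubble up: swap idx 5(59) with idx 2(16); swap idx 2(59) with idx 0(49)
Result: [59, 44, 49, 5, 31, 16]


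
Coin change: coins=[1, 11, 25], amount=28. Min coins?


dp[0]=0; dp[i]=1+min(dp[i-c] for c in coins)
...dp[23]=3, dp[24]=4, dp[25]=1, dp[26]=2, dp[27]=3, dp[28]=4
Minimum coins for 28 = 4


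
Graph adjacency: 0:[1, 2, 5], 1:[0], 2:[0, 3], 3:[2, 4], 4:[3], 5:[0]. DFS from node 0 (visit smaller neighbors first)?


DFS stack-based: start with [0]
Visit order: [0, 1, 2, 3, 4, 5]


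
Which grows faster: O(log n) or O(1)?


constant grows slower than logarithmic
O(1) is asymptotically smaller; O(log n) grows faster


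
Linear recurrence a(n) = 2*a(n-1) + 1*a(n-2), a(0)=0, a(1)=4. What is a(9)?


Build bottom-up:
...a(7)=676, a(8)=1632, a(9)=2*1632+1*676=3940


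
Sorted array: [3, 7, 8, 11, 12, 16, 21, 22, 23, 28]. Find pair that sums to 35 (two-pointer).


Two pointers: lo=0, hi=9
Found pair: (7, 28) summing to 35


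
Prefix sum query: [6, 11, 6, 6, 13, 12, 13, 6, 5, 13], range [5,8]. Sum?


Prefix sums: [0, 6, 17, 23, 29, 42, 54, 67, 73, 78, 91]
Sum[5..8] = prefix[9] - prefix[5] = 78 - 42 = 36


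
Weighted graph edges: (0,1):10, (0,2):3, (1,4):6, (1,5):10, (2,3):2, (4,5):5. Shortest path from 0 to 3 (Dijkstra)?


Dijkstra from 0:
Distances: {0: 0, 1: 10, 2: 3, 3: 5, 4: 16, 5: 20}
Shortest distance to 3 = 5, path = [0, 2, 3]


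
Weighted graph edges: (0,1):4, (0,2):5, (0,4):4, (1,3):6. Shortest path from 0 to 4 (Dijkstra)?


Dijkstra from 0:
Distances: {0: 0, 1: 4, 2: 5, 3: 10, 4: 4}
Shortest distance to 4 = 4, path = [0, 4]


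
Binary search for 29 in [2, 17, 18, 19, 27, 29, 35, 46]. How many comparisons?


Search for 29:
[0,7] mid=3 arr[3]=19
[4,7] mid=5 arr[5]=29
Total: 2 comparisons


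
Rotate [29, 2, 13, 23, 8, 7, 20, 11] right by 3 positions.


Right rotate by 3: [7, 20, 11, 29, 2, 13, 23, 8]


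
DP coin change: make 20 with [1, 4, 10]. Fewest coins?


dp[0]=0; dp[i]=1+min(dp[i-c] for c in coins)
...dp[15]=3, dp[16]=4, dp[17]=5, dp[18]=3, dp[19]=4, dp[20]=2
Minimum coins for 20 = 2


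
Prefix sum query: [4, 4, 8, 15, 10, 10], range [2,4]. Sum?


Prefix sums: [0, 4, 8, 16, 31, 41, 51]
Sum[2..4] = prefix[5] - prefix[2] = 41 - 8 = 33


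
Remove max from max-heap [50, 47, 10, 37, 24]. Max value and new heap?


Max = 50
Replace root with last, heapify down
Resulting heap: [47, 37, 10, 24]


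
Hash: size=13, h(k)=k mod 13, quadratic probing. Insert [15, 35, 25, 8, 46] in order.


Insertions: 15->slot 2; 35->slot 9; 25->slot 12; 8->slot 8; 46->slot 7
Table: [None, None, 15, None, None, None, None, 46, 8, 35, None, None, 25]


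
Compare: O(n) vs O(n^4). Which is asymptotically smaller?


linear grows slower than quartic
O(n) is asymptotically smaller; O(n^4) grows faster


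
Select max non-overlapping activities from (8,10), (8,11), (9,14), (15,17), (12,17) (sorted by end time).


Greedy: pick earliest-ending, then skip overlaps.
Selected (2 activities): [(8, 10), (15, 17)]


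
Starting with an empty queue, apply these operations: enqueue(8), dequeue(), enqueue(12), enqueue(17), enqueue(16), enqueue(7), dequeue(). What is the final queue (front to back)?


enqueue(8) -> [8]
dequeue() returns 8 -> []
enqueue(12) -> [12]
enqueue(17) -> [12, 17]
enqueue(16) -> [12, 17, 16]
enqueue(7) -> [12, 17, 16, 7]
dequeue() returns 12 -> [17, 16, 7]
Final queue (front to back): [17, 16, 7]


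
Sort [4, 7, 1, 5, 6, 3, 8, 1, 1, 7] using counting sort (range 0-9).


Count array: [0, 3, 0, 1, 1, 1, 1, 2, 1, 0]
Reconstruct: [1, 1, 1, 3, 4, 5, 6, 7, 7, 8]


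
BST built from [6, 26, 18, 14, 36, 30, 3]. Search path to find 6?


BST root = 6
Search for 6: compare at each node
Path: [6]


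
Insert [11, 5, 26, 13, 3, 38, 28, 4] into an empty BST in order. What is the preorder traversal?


Root = 11; build tree by BST insertion.
Preorder traversal: [11, 5, 3, 4, 26, 13, 38, 28]


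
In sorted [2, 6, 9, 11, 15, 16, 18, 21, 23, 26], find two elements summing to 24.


Two pointers: lo=0, hi=9
Found pair: (6, 18) summing to 24


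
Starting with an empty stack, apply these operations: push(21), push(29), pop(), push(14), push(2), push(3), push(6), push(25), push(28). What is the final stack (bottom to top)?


push(21) -> [21]
push(29) -> [21, 29]
pop() returns 29 -> [21]
push(14) -> [21, 14]
push(2) -> [21, 14, 2]
push(3) -> [21, 14, 2, 3]
push(6) -> [21, 14, 2, 3, 6]
push(25) -> [21, 14, 2, 3, 6, 25]
push(28) -> [21, 14, 2, 3, 6, 25, 28]
Final stack (bottom to top): [21, 14, 2, 3, 6, 25, 28]


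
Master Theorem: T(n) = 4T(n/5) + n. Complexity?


a=4, b=5, c=1. log_5(4)=0.861 < c=1. Case 3: O(n^c) = O(n)
Complexity: O(n)


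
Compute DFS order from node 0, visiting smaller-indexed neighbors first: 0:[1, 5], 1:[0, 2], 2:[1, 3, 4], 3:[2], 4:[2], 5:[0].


DFS stack-based: start with [0]
Visit order: [0, 1, 2, 3, 4, 5]


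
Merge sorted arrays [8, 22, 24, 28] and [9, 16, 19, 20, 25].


Compare heads, take smaller each step.
Merged: [8, 9, 16, 19, 20, 22, 24, 25, 28]


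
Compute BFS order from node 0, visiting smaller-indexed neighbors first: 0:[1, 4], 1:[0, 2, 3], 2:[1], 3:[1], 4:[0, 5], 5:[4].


BFS queue: start with [0]
Visit order: [0, 1, 4, 2, 3, 5]


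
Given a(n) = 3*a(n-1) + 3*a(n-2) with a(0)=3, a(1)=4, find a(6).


Build bottom-up:
...a(4)=288, a(5)=1089, a(6)=3*1089+3*288=4131


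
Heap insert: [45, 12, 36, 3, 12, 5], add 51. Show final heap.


Append 51: [45, 12, 36, 3, 12, 5, 51]
Bubble up: swap idx 6(51) with idx 2(36); swap idx 2(51) with idx 0(45)
Result: [51, 12, 45, 3, 12, 5, 36]


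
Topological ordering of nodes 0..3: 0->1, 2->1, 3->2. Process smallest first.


Kahn's algorithm, process smallest node first
Order: [0, 3, 2, 1]


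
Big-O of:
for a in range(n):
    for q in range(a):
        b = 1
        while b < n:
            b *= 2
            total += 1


Per nesting level: O(n) * O(n) [triangular over a] * O(log n) = O(n^2 log n)
Complexity: O(n^2 log n)


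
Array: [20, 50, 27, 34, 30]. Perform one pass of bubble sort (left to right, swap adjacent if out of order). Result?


After one pass: [20, 27, 34, 30, 50]


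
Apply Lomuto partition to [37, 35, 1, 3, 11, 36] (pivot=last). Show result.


Elements <= 36 go left of pivot.
Result: [35, 1, 3, 11, 36, 37], pivot at index 4


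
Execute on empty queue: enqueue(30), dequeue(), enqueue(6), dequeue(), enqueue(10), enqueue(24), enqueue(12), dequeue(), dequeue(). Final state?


enqueue(30) -> [30]
dequeue() returns 30 -> []
enqueue(6) -> [6]
dequeue() returns 6 -> []
enqueue(10) -> [10]
enqueue(24) -> [10, 24]
enqueue(12) -> [10, 24, 12]
dequeue() returns 10 -> [24, 12]
dequeue() returns 24 -> [12]
Final queue (front to back): [12]


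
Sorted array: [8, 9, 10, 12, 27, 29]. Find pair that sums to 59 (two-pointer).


Two pointers: lo=0, hi=5
No pair sums to 59


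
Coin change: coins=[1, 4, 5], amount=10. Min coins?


dp[0]=0; dp[i]=1+min(dp[i-c] for c in coins)
...dp[5]=1, dp[6]=2, dp[7]=3, dp[8]=2, dp[9]=2, dp[10]=2
Minimum coins for 10 = 2


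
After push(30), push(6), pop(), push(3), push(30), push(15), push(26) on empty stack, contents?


push(30) -> [30]
push(6) -> [30, 6]
pop() returns 6 -> [30]
push(3) -> [30, 3]
push(30) -> [30, 3, 30]
push(15) -> [30, 3, 30, 15]
push(26) -> [30, 3, 30, 15, 26]
Final stack (bottom to top): [30, 3, 30, 15, 26]


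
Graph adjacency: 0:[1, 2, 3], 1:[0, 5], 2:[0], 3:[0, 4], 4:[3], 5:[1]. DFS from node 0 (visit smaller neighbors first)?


DFS stack-based: start with [0]
Visit order: [0, 1, 5, 2, 3, 4]


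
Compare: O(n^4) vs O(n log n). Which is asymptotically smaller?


linearithmic grows slower than quartic
O(n log n) is asymptotically smaller; O(n^4) grows faster


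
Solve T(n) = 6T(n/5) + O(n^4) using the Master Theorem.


a=6, b=5, c=4. log_5(6)=1.113 < c=4. Case 3: O(n^c) = O(n^4)
Complexity: O(n^4)


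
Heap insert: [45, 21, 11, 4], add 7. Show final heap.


Append 7: [45, 21, 11, 4, 7]
Bubble up: no swaps needed
Result: [45, 21, 11, 4, 7]


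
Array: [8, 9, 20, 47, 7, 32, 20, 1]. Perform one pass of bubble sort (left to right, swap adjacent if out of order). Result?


After one pass: [8, 9, 20, 7, 32, 20, 1, 47]


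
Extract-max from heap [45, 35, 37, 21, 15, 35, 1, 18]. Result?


Max = 45
Replace root with last, heapify down
Resulting heap: [37, 35, 35, 21, 15, 18, 1]


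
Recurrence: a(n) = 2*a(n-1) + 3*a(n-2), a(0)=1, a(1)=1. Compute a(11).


Build bottom-up:
...a(9)=9841, a(10)=29525, a(11)=2*29525+3*9841=88573


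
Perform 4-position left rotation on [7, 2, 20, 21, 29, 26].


Left rotate by 4: [29, 26, 7, 2, 20, 21]


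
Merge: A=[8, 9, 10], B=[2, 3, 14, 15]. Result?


Compare heads, take smaller each step.
Merged: [2, 3, 8, 9, 10, 14, 15]


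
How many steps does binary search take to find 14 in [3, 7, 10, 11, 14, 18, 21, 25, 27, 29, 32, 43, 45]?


Search for 14:
[0,12] mid=6 arr[6]=21
[0,5] mid=2 arr[2]=10
[3,5] mid=4 arr[4]=14
Total: 3 comparisons


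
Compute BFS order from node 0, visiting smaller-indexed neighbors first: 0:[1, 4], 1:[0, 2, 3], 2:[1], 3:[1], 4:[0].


BFS queue: start with [0]
Visit order: [0, 1, 4, 2, 3]


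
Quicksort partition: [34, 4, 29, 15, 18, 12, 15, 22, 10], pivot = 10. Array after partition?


Elements <= 10 go left of pivot.
Result: [4, 10, 29, 15, 18, 12, 15, 22, 34], pivot at index 1


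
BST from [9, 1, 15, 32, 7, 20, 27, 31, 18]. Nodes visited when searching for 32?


BST root = 9
Search for 32: compare at each node
Path: [9, 15, 32]


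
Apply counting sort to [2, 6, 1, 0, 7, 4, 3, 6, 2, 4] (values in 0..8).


Count array: [1, 1, 2, 1, 2, 0, 2, 1, 0]
Reconstruct: [0, 1, 2, 2, 3, 4, 4, 6, 6, 7]


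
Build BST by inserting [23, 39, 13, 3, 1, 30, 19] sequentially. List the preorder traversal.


Root = 23; build tree by BST insertion.
Preorder traversal: [23, 13, 3, 1, 19, 39, 30]


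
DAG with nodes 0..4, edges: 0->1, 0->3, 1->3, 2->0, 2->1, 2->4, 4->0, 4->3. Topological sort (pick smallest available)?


Kahn's algorithm, process smallest node first
Order: [2, 4, 0, 1, 3]


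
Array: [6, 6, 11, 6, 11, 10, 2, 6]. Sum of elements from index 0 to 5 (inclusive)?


Prefix sums: [0, 6, 12, 23, 29, 40, 50, 52, 58]
Sum[0..5] = prefix[6] - prefix[0] = 50 - 0 = 50


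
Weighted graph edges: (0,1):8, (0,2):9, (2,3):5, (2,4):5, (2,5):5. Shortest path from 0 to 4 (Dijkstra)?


Dijkstra from 0:
Distances: {0: 0, 1: 8, 2: 9, 3: 14, 4: 14, 5: 14}
Shortest distance to 4 = 14, path = [0, 2, 4]


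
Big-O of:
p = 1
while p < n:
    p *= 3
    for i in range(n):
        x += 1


Per nesting level: O(log n) * O(n) = O(n log n)
Complexity: O(n log n)


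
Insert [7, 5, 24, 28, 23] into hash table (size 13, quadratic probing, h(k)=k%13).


Insertions: 7->slot 7; 5->slot 5; 24->slot 11; 28->slot 2; 23->slot 10
Table: [None, None, 28, None, None, 5, None, 7, None, None, 23, 24, None]


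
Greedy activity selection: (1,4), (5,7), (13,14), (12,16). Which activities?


Greedy: pick earliest-ending, then skip overlaps.
Selected (3 activities): [(1, 4), (5, 7), (13, 14)]


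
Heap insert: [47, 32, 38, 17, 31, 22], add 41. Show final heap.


Append 41: [47, 32, 38, 17, 31, 22, 41]
Bubble up: swap idx 6(41) with idx 2(38)
Result: [47, 32, 41, 17, 31, 22, 38]


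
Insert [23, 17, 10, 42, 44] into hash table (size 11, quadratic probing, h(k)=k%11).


Insertions: 23->slot 1; 17->slot 6; 10->slot 10; 42->slot 9; 44->slot 0
Table: [44, 23, None, None, None, None, 17, None, None, 42, 10]


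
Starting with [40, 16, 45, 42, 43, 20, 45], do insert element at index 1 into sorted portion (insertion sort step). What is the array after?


After one pass: [16, 40, 45, 42, 43, 20, 45]


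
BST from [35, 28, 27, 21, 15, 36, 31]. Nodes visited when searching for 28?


BST root = 35
Search for 28: compare at each node
Path: [35, 28]


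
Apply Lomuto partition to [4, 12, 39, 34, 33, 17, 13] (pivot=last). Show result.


Elements <= 13 go left of pivot.
Result: [4, 12, 13, 34, 33, 17, 39], pivot at index 2


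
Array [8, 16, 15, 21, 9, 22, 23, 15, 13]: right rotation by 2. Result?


Right rotate by 2: [15, 13, 8, 16, 15, 21, 9, 22, 23]


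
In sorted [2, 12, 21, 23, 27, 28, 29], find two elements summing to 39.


Two pointers: lo=0, hi=6
Found pair: (12, 27) summing to 39


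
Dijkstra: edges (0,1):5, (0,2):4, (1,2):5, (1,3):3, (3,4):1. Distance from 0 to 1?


Dijkstra from 0:
Distances: {0: 0, 1: 5, 2: 4, 3: 8, 4: 9}
Shortest distance to 1 = 5, path = [0, 1]
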